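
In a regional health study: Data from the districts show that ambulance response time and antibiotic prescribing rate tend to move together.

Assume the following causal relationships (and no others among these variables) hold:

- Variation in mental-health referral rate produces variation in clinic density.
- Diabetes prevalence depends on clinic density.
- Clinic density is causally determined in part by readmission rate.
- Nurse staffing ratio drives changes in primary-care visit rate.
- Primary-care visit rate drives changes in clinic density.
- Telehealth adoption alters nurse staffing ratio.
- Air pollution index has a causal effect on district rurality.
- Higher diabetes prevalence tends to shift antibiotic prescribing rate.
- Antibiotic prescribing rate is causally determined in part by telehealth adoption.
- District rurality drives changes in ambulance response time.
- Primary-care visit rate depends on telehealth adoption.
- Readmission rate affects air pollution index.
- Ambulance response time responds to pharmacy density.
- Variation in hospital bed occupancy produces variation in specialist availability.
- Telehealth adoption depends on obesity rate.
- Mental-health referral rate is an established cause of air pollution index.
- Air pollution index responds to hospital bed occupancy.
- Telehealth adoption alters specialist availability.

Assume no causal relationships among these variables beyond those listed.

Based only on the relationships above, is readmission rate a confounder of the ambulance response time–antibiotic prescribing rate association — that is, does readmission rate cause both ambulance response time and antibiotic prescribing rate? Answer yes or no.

yes

Readmission rate has a causal path to ambulance response time (readmission rate → air pollution index → district rurality → ambulance response time) and to antibiotic prescribing rate (readmission rate → clinic density → diabetes prevalence → antibiotic prescribing rate), so it is a common cause of both — a confounder.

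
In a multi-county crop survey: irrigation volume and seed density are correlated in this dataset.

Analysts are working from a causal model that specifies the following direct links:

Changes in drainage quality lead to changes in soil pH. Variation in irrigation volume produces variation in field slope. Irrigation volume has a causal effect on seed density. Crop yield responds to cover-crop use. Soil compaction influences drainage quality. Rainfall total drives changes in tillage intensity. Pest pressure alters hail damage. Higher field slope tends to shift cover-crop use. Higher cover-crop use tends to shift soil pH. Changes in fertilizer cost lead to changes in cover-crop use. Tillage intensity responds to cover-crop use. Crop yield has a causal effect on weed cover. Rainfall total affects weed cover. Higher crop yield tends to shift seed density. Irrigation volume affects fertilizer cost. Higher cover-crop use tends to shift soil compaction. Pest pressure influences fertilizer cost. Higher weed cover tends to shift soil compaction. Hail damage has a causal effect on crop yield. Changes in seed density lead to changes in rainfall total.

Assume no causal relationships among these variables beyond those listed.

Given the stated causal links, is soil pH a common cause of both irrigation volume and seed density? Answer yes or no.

no

Soil pH has no stated causal path to either irrigation volume or seed density. A confounder must cause both variables, so soil pH does not qualify.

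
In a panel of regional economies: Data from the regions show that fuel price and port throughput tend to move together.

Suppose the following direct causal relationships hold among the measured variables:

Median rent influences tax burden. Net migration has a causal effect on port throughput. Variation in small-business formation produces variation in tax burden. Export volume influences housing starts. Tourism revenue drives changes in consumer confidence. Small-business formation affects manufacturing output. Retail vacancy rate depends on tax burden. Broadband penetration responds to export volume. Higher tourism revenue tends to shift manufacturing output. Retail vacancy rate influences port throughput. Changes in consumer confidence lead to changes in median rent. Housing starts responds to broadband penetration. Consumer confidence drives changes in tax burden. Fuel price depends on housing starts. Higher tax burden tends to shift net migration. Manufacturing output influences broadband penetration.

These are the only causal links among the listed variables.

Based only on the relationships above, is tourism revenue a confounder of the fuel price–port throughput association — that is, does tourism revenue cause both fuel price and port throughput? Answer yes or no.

Tourism revenue has a causal path to fuel price (tourism revenue → manufacturing output → broadband penetration → housing starts → fuel price) and to port throughput (tourism revenue → consumer confidence → tax burden → retail vacancy rate → port throughput), so it is a common cause of both — a confounder.

yes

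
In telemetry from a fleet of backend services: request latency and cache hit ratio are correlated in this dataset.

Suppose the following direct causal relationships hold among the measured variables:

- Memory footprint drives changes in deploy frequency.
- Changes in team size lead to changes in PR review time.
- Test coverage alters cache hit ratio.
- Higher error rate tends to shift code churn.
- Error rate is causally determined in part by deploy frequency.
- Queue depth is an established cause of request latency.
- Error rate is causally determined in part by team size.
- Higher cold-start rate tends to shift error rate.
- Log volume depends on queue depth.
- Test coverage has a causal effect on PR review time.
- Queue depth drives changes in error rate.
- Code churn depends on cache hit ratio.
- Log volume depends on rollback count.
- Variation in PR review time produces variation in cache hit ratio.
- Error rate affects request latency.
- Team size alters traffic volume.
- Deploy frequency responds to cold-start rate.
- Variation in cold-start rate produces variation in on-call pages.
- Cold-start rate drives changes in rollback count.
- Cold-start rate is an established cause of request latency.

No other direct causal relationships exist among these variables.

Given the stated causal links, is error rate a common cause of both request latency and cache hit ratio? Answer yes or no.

no

Error rate has no stated causal path to cache hit ratio. A confounder must cause both variables, so error rate does not qualify.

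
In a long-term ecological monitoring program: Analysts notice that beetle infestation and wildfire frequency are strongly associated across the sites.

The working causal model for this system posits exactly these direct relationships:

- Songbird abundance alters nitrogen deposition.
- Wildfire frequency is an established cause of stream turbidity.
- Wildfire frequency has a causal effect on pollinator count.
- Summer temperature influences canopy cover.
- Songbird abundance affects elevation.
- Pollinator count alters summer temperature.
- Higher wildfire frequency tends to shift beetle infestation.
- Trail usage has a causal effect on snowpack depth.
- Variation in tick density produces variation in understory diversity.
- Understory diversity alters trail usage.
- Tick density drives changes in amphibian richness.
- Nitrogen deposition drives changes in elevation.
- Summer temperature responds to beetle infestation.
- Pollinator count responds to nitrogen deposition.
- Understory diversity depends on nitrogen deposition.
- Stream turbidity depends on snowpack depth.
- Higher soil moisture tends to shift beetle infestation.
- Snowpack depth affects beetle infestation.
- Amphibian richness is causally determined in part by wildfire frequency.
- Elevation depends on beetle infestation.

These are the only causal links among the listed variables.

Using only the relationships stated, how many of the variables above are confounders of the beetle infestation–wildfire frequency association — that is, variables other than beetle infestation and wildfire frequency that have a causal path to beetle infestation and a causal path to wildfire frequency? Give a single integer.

0

No listed variable has a causal path to both beetle infestation and wildfire frequency, so there are no common causes.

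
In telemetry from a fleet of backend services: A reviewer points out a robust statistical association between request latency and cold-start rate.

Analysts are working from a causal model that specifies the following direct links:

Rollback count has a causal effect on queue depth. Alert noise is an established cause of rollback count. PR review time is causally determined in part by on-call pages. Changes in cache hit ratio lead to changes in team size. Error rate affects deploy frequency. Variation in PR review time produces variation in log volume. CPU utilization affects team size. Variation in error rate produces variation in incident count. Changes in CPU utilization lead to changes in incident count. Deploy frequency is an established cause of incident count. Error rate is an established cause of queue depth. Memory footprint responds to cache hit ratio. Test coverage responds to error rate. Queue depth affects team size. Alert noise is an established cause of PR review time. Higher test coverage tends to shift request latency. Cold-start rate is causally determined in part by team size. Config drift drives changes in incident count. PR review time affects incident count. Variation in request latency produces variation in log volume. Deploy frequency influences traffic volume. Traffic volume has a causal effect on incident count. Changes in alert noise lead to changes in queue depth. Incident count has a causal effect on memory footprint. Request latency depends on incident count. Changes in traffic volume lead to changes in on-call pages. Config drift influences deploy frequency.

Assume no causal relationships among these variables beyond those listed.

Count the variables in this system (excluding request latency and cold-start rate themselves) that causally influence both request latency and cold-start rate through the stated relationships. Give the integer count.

The common causes are: CPU utilization (to request latency via CPU utilization → incident count → request latency; to cold-start rate via CPU utilization → team size → cold-start rate); alert noise (to request latency via alert noise → PR review time → incident count → request latency; to cold-start rate via alert noise → queue depth → team size → cold-start rate); error rate (to request latency via error rate → test coverage → request latency; to cold-start rate via error rate → queue depth → team size → cold-start rate).
Every other variable lacks a causal path to at least one of request latency and cold-start rate.

3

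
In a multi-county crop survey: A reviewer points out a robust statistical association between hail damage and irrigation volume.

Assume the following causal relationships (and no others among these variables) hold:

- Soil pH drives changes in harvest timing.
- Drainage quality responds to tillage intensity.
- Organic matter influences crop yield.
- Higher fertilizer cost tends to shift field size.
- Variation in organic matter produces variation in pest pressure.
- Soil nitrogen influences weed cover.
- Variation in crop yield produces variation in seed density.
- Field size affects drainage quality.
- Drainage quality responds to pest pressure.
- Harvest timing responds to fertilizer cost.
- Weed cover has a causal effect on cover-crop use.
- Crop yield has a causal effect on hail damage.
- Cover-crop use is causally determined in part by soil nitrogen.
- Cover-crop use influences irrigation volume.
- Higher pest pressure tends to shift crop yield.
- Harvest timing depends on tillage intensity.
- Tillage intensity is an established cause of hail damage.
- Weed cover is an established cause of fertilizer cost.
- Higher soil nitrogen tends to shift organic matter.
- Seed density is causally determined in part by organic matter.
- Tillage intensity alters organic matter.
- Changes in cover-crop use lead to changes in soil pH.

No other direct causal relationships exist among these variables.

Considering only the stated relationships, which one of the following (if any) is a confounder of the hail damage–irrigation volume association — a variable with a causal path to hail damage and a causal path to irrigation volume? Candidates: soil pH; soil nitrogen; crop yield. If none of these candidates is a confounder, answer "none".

soil nitrogen

Soil nitrogen causes hail damage (soil nitrogen → organic matter → crop yield → hail damage) and also causes irrigation volume (soil nitrogen → cover-crop use → irrigation volume); it is a common cause of both.
Each of the other candidates lacks a causal path to at least one of hail damage and irrigation volume, so they do not confound the relationship.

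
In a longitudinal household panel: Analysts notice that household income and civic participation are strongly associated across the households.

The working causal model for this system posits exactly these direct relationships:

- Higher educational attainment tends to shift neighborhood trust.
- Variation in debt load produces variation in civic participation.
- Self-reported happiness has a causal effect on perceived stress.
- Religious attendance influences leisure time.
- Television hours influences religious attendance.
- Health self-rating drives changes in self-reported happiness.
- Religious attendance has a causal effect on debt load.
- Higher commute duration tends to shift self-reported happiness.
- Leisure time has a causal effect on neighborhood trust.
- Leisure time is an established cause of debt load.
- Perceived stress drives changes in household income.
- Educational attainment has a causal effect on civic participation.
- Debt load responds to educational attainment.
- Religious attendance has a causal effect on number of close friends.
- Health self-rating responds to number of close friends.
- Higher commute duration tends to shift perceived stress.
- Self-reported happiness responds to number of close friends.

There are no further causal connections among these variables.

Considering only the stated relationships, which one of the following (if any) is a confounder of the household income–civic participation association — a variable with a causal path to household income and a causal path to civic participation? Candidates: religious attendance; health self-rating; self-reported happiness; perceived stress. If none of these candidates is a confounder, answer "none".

religious attendance

Religious attendance causes household income (religious attendance → number of close friends → self-reported happiness → perceived stress → household income) and also causes civic participation (religious attendance → debt load → civic participation); it is a common cause of both.
Each of the other candidates lacks a causal path to at least one of household income and civic participation, so they do not confound the relationship.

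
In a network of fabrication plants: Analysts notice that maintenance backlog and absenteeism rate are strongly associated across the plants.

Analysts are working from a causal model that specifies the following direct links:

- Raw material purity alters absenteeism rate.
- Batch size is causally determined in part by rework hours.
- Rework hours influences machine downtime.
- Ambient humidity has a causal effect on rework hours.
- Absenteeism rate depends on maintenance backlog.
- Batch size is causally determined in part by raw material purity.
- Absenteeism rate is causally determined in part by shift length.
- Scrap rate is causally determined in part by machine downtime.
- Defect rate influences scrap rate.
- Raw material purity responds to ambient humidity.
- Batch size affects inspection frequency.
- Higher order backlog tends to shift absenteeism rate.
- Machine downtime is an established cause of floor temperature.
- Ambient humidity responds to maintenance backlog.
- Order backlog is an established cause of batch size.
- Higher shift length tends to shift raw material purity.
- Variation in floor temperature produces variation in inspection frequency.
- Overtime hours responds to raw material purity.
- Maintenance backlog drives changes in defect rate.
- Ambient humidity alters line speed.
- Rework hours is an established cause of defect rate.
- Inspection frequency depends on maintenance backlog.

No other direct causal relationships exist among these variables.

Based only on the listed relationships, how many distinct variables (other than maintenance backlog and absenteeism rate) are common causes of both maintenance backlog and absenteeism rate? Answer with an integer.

No listed variable has a causal path to both maintenance backlog and absenteeism rate, so there are no common causes.

0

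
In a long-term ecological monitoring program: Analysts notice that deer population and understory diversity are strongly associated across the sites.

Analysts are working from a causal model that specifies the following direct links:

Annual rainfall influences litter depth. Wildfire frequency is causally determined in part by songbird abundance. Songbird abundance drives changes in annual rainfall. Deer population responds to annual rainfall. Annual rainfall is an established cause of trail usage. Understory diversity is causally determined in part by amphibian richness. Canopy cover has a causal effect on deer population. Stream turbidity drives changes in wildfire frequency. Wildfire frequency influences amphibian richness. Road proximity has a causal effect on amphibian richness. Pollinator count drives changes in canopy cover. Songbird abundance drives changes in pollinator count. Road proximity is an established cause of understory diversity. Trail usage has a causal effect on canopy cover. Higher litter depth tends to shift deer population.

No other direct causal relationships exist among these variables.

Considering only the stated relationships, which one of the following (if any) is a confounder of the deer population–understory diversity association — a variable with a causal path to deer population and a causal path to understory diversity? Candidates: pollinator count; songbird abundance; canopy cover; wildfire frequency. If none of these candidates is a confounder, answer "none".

songbird abundance

Songbird abundance causes deer population (songbird abundance → annual rainfall → deer population) and also causes understory diversity (songbird abundance → wildfire frequency → amphibian richness → understory diversity); it is a common cause of both.
Each of the other candidates lacks a causal path to at least one of deer population and understory diversity, so they do not confound the relationship.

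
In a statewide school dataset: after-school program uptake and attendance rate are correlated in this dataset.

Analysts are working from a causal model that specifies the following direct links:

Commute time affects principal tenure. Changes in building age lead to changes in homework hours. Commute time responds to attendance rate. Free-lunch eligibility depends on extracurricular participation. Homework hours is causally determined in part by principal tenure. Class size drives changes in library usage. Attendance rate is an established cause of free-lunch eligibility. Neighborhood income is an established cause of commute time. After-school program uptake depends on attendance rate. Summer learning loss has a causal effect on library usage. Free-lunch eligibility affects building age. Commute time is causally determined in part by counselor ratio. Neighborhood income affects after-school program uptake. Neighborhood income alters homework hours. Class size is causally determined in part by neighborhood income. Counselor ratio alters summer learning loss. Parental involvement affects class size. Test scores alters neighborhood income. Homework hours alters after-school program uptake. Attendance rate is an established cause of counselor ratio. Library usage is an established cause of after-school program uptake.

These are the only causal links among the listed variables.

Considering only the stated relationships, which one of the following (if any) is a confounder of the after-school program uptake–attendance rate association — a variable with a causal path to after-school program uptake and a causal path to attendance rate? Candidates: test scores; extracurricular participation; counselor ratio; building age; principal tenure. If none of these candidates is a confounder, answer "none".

none

None of the listed candidates has causal paths to both after-school program uptake and attendance rate in the stated relationships, so none is a common cause.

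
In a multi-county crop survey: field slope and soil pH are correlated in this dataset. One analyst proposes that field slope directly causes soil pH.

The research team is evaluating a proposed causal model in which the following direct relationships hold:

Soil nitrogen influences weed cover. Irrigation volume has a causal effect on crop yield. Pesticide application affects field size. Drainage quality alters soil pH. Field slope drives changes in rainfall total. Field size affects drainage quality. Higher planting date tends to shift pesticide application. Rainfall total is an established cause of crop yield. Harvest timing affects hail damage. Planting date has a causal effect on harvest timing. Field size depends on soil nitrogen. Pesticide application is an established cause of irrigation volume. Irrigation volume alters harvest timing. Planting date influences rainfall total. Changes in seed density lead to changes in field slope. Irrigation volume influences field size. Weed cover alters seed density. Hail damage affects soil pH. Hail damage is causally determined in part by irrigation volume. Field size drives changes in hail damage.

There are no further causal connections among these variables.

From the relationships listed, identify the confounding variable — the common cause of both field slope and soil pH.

Soil nitrogen has a causal path to field slope (soil nitrogen → weed cover → seed density → field slope) and a separate causal path to soil pH (soil nitrogen → field size → hail damage → soil pH), so it is a common cause of both.
No stated relationship gives field slope a causal route to soil pH, so the correlation is explained by the shared upstream cause rather than a direct effect.

soil nitrogen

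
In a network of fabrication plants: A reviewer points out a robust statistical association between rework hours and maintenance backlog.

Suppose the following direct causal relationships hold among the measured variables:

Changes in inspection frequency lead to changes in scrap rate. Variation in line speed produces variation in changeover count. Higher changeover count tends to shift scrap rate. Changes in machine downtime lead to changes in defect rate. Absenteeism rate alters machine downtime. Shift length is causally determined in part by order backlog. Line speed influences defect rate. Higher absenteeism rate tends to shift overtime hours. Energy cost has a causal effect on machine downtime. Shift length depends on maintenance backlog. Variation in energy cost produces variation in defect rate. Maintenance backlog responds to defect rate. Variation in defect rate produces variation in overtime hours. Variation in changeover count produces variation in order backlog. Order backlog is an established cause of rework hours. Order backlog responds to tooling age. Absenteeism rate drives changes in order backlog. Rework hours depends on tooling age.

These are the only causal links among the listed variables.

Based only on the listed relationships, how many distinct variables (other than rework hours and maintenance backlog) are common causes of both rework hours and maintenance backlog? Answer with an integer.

2

The common causes are: absenteeism rate (to rework hours via absenteeism rate → order backlog → rework hours; to maintenance backlog via absenteeism rate → machine downtime → defect rate → maintenance backlog); line speed (to rework hours via line speed → changeover count → order backlog → rework hours; to maintenance backlog via line speed → defect rate → maintenance backlog).
Every other variable lacks a causal path to at least one of rework hours and maintenance backlog.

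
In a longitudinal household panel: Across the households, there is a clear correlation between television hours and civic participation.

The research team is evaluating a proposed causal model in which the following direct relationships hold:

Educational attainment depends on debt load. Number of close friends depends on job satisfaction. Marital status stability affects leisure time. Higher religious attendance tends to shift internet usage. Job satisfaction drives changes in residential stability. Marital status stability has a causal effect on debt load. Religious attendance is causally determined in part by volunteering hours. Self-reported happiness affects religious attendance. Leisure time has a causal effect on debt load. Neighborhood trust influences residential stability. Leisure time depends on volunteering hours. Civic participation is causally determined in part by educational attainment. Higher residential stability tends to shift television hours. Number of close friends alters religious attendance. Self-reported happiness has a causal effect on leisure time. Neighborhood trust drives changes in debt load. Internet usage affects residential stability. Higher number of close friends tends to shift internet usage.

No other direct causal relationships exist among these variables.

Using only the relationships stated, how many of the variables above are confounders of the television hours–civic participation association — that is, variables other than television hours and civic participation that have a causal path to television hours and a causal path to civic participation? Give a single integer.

The common causes are: neighborhood trust (to television hours via neighborhood trust → residential stability → television hours; to civic participation via neighborhood trust → debt load → educational attainment → civic participation); self-reported happiness (to television hours via self-reported happiness → religious attendance → internet usage → residential stability → television hours; to civic participation via self-reported happiness → leisure time → debt load → educational attainment → civic participation); volunteering hours (to television hours via volunteering hours → religious attendance → internet usage → residential stability → television hours; to civic participation via volunteering hours → leisure time → debt load → educational attainment → civic participation).
Every other variable lacks a causal path to at least one of television hours and civic participation.

3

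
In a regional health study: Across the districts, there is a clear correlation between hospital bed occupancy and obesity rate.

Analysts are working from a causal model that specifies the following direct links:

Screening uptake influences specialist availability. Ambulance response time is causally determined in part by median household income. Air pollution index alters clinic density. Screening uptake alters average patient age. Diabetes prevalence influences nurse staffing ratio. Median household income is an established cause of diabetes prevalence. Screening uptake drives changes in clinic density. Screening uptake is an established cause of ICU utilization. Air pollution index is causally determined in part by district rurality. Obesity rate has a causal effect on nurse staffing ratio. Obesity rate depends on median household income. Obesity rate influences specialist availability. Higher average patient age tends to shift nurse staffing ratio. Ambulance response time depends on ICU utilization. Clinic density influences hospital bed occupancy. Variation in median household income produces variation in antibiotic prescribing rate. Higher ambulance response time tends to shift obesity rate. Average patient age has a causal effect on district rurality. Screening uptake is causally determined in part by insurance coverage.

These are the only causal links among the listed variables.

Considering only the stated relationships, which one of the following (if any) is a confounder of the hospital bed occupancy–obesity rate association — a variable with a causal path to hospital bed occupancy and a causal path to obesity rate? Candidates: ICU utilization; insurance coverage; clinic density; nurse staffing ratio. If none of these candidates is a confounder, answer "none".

Insurance coverage causes hospital bed occupancy (insurance coverage → screening uptake → clinic density → hospital bed occupancy) and also causes obesity rate (insurance coverage → screening uptake → ICU utilization → ambulance response time → obesity rate); it is a common cause of both.
Each of the other candidates lacks a causal path to at least one of hospital bed occupancy and obesity rate, so they do not confound the relationship.

insurance coverage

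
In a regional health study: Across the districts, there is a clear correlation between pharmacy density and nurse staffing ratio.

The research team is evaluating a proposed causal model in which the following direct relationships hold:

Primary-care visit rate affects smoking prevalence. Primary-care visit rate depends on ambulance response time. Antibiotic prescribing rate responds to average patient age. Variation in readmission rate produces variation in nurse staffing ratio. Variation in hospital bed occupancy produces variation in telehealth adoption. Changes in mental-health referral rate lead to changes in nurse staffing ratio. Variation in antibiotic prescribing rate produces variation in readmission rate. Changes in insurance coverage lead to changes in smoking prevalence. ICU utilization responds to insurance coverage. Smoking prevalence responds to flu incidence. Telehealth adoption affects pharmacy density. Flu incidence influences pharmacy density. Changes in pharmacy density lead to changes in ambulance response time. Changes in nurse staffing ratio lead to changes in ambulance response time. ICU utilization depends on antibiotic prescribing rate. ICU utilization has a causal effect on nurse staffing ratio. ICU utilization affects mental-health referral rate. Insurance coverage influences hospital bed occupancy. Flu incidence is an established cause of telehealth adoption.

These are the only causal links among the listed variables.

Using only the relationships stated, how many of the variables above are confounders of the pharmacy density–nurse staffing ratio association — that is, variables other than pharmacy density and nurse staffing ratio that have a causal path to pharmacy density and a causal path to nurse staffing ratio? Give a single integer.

The common causes are: insurance coverage (to pharmacy density via insurance coverage → hospital bed occupancy → telehealth adoption → pharmacy density; to nurse staffing ratio via insurance coverage → ICU utilization → nurse staffing ratio).
Every other variable lacks a causal path to at least one of pharmacy density and nurse staffing ratio.

1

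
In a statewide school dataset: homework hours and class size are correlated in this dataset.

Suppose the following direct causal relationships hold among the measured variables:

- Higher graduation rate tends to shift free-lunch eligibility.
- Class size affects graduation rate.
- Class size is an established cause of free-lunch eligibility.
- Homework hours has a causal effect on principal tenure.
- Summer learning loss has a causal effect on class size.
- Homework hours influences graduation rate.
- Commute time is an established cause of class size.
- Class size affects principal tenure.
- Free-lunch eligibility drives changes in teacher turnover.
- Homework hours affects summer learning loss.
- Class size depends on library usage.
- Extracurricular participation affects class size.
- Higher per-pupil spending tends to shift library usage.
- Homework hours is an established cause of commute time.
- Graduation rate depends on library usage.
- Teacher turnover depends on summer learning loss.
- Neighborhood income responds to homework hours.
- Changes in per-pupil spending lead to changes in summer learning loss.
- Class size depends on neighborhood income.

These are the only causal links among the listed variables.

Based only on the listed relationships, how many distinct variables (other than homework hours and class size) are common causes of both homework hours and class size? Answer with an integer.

No listed variable has a causal path to both homework hours and class size, so there are no common causes.

0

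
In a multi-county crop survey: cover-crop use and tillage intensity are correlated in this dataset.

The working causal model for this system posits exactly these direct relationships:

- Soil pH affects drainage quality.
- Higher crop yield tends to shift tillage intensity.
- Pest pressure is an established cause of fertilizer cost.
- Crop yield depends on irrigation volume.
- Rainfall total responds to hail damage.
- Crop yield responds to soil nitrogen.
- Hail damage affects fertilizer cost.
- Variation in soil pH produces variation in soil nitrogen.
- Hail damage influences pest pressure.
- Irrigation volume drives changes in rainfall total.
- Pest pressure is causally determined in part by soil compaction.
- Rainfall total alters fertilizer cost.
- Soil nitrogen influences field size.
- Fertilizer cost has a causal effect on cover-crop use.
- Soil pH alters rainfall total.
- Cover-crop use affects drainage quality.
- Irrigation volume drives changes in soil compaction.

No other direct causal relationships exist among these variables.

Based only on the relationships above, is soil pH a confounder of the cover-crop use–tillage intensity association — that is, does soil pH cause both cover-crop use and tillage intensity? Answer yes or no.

yes

Soil pH has a causal path to cover-crop use (soil pH → rainfall total → fertilizer cost → cover-crop use) and to tillage intensity (soil pH → soil nitrogen → crop yield → tillage intensity), so it is a common cause of both — a confounder.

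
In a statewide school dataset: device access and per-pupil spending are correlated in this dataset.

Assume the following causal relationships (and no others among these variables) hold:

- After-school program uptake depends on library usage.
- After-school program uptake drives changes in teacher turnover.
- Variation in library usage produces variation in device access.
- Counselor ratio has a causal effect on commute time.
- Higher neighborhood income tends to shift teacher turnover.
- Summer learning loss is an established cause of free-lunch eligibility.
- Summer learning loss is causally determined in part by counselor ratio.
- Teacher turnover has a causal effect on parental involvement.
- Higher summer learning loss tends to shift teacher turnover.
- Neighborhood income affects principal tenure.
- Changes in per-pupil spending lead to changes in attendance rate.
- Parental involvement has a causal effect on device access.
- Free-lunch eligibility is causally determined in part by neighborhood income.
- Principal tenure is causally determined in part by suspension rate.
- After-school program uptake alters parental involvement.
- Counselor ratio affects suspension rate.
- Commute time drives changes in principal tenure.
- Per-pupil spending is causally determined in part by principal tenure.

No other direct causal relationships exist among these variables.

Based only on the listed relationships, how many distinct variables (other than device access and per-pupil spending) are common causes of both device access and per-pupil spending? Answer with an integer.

The common causes are: counselor ratio (to device access via counselor ratio → summer learning loss → teacher turnover → parental involvement → device access; to per-pupil spending via counselor ratio → suspension rate → principal tenure → per-pupil spending); neighborhood income (to device access via neighborhood income → teacher turnover → parental involvement → device access; to per-pupil spending via neighborhood income → principal tenure → per-pupil spending).
Every other variable lacks a causal path to at least one of device access and per-pupil spending.

2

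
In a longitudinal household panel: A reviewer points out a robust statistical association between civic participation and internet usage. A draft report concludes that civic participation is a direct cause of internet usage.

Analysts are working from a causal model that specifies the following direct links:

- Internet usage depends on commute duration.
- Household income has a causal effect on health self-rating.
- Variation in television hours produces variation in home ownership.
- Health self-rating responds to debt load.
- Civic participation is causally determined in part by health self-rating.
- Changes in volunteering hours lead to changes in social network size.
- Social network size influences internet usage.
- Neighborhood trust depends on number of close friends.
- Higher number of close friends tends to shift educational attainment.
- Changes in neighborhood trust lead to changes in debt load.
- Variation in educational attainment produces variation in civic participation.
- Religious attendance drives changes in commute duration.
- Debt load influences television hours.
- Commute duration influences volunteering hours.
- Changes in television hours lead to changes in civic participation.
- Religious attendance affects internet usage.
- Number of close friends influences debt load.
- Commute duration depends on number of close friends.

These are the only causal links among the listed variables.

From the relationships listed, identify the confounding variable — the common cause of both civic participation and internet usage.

Number of close friends has a causal path to civic participation (number of close friends → educational attainment → civic participation) and a separate causal path to internet usage (number of close friends → commute duration → internet usage), so it is a common cause of both.
No stated relationship gives civic participation a causal route to internet usage, so the correlation is explained by the shared upstream cause rather than a direct effect.

number of close friends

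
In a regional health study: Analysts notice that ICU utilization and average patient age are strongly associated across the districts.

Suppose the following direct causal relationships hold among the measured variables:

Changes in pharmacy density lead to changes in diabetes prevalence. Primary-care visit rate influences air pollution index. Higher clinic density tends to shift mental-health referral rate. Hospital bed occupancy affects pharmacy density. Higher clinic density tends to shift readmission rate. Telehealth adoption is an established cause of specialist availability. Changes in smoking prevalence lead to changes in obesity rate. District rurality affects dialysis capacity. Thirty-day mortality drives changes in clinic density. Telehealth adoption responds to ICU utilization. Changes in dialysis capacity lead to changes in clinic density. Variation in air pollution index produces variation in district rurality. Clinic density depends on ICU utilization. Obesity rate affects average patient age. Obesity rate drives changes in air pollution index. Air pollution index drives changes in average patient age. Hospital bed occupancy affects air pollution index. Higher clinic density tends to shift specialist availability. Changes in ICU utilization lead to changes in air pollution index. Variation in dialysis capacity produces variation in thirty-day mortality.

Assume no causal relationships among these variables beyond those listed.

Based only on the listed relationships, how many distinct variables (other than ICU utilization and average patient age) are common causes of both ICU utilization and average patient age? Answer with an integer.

No listed variable has a causal path to both ICU utilization and average patient age, so there are no common causes.

0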